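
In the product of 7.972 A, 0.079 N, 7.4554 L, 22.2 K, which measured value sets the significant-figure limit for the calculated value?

0.079 N

7.972 A → 4 s.f.; 0.079 N → 2 s.f.; 7.4554 L → 5 s.f.; 22.2 K → 3 s.f.
The fewest is 2 significant figures, from 0.079 N.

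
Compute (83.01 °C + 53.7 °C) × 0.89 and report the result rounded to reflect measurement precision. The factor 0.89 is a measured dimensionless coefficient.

83.01 °C + 53.7 °C = 136.71 °C; the sum is limited to 1 decimal place (4 s.f.).
Carrying full precision, 136.71 × 0.89 = 121.6719 °C; 0.89 has 2 s.f., so the result keeps min(4, 2) = 2 s.f.
Rounded to 2 significant figures: 1.2 × 10² °C.

1.2 × 10² °C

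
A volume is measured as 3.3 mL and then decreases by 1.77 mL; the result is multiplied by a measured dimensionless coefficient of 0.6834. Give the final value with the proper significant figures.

1.0 mL

3.3 mL − 1.77 mL = 1.53 mL; the difference is limited to 1 decimal place (2 s.f.).
Carrying full precision, 1.53 × 0.6834 = 1.045602 mL; 0.6834 has 4 s.f., so the result keeps min(2, 4) = 2 s.f.
Rounded to 2 significant figures: 1.0 mL.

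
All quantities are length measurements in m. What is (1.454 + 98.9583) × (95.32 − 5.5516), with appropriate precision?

1.454 + 98.9583 = 100.4123, limited to 3 d.p. → 6 s.f.; 95.32 − 5.5516 = 89.7684, limited to 2 d.p. → 4 s.f.
Carrying full precision, 100.4123 × 89.7684 = 9013.85151132; keep min(6, 4) = 4 s.f.
Rounded to 4 significant figures: 9.014 × 10³ m².

9.014 × 10³ m²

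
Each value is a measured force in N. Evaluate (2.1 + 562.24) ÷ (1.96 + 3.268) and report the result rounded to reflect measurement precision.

2.1 + 562.24 = 564.34, limited to 1 d.p. → 4 s.f.; 1.96 + 3.268 = 5.228, limited to 2 d.p. → 3 s.f.
Carrying full precision, 564.34 ÷ 5.228 = 107.945677123…; keep min(4, 3) = 3 s.f.
Rounded to 3 significant figures: 108.

108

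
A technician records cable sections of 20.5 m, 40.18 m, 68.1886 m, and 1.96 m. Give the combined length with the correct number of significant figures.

130.8 m

20.5 m + 40.18 m + 68.1886 m + 1.96 m = 130.8286 m.
Addition/subtraction keeps the fewest decimal places: 20.5 → 1 decimal place, 40.18 → 2 decimal places, 68.1886 → 4 decimal places, 1.96 → 2 decimal places; limit is 1.
Rounded to 1 decimal place: 130.8 m.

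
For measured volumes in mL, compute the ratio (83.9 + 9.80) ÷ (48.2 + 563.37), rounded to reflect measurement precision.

83.9 + 9.80 = 93.70, limited to 1 d.p. → 3 s.f.; 48.2 + 563.37 = 611.57, limited to 1 d.p. → 4 s.f.
Carrying full precision, 93.70 ÷ 611.57 = 0.153212224275…; keep min(3, 4) = 3 s.f.
Rounded to 3 significant figures: 0.153.

0.153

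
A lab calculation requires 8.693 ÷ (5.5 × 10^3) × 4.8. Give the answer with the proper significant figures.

0.0076

8.693 ÷ (5.5 × 10^3) × 4.8 = 0.00758661818182…
Multiplication/division keeps the fewest significant figures: 8.693 → 4 s.f., 5.5 × 10^3 → 2 s.f., 4.8 → 2 s.f.; limit is 2.
Rounded to 2 significant figures: 0.0076.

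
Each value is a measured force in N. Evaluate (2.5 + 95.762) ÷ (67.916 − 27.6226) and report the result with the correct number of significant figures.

2.5 + 95.762 = 98.262, limited to 1 d.p. → 3 s.f.; 67.916 − 27.6226 = 40.2934, limited to 3 d.p. → 5 s.f.
Carrying full precision, 98.262 ÷ 40.2934 = 2.43866241121…; keep min(3, 5) = 3 s.f.
Rounded to 3 significant figures: 2.44.

2.44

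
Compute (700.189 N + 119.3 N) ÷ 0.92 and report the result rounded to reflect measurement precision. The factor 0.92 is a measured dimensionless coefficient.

700.189 N + 119.3 N = 819.489 N; the sum is limited to 1 decimal place (4 s.f.).
Carrying full precision, 819.489 ÷ 0.92 = 890.748913043… N; 0.92 has 2 s.f., so the result keeps min(4, 2) = 2 s.f.
Rounded to 2 significant figures: 8.9 × 10² N.

8.9 × 10² N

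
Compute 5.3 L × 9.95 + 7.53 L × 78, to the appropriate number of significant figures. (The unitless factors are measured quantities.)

6.4 × 10² L

5.3 × 9.95 = 52.735 → 53 L (2 s.f., last digit at the 10^0 place).
7.53 × 78 = 587.34 → 5.9 × 10² L (2 s.f., last digit at the 10^1 place).
Sum: 640.075 L; keep the coarser place, 10^1.
Result: 6.4 × 10² L.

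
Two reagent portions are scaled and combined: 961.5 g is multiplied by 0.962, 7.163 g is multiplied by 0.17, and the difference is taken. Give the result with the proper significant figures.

961.5 × 0.962 = 924.963 → 925 g (3 s.f., last digit at the 10^0 place).
7.163 × 0.17 = 1.21771 → 1.2 g (2 s.f., last digit at the 10^-1 place).
Difference: 923.74529 g; keep the coarser place, 10^0.
Result: 924 g.

924 g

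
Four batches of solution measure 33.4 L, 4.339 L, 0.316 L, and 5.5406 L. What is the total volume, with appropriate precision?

43.6 L

33.4 L + 4.339 L + 0.316 L + 5.5406 L = 43.5956 L.
Addition/subtraction keeps the fewest decimal places: 33.4 → 1 decimal place, 4.339 → 3 decimal places, 0.316 → 3 decimal places, 5.5406 → 4 decimal places; limit is 1.
Rounded to 1 decimal place: 43.6 L.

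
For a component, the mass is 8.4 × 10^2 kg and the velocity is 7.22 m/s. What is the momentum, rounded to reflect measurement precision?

momentum = 8.4 × 10^2 kg × 7.22 m/s = 6064.8 kg·m/s.
8.4 × 10^2 has 2 significant figures; 7.22 has 3.
Division/multiplication keeps the fewest: 2 significant figures.
Rounded: 6.1 × 10^3 kg·m/s.

6.1 × 10^3 kg·m/s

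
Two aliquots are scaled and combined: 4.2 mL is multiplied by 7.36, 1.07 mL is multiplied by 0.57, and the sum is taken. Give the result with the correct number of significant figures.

4.2 × 7.36 = 30.912 → 31 mL (2 s.f., last digit at the 10^0 place).
1.07 × 0.57 = 0.6099 → 6.1 × 10⁻¹ mL (2 s.f., last digit at the 10^-2 place).
Sum: 31.5219 mL; keep the coarser place, 10^0.
Result: 32 mL.

32 mL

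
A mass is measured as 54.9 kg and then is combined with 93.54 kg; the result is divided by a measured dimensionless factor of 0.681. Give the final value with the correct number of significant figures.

218 kg

54.9 kg + 93.54 kg = 148.44 kg; the sum is limited to 1 decimal place (4 s.f.).
Carrying full precision, 148.44 ÷ 0.681 = 217.973568282… kg; 0.681 has 3 s.f., so the result keeps min(4, 3) = 3 s.f.
Rounded to 3 significant figures: 218 kg.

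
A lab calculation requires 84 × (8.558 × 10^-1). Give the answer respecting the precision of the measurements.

84 × (8.558 × 10^-1) = 71.8872
Multiplication/division keeps the fewest significant figures: 84 → 2 s.f., 8.558 × 10^-1 → 4 s.f.; limit is 2.
Rounded to 2 significant figures: 72.

72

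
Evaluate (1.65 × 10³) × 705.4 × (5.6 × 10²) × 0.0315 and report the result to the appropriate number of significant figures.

(1.65 × 10³) × 705.4 × (5.6 × 10²) × 0.0315 = 20531372.4
Multiplication/division keeps the fewest significant figures: 1.65 × 10³ → 3 s.f., 705.4 → 4 s.f., 5.6 × 10² → 2 s.f., 0.0315 → 3 s.f.; limit is 2.
Rounded to 2 significant figures: 2.1 × 10⁷.

2.1 × 10⁷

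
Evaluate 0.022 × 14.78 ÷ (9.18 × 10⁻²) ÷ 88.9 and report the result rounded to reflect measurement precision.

0.022 × 14.78 ÷ (9.18 × 10⁻²) ÷ 88.9 = 0.0398430588333…
Multiplication/division keeps the fewest significant figures: 0.022 → 2 s.f., 14.78 → 4 s.f., 9.18 × 10⁻² → 3 s.f., 88.9 → 3 s.f.; limit is 2.
Rounded to 2 significant figures: 4.0 × 10⁻².

4.0 × 10⁻²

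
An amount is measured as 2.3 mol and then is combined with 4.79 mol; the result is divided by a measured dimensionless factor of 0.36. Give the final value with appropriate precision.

20. mol

2.3 mol + 4.79 mol = 7.09 mol; the sum is limited to 1 decimal place (2 s.f.).
Carrying full precision, 7.09 ÷ 0.36 = 19.6944444444… mol; 0.36 has 2 s.f., so the result keeps min(2, 2) = 2 s.f.
Rounded to 2 significant figures: 20. mol.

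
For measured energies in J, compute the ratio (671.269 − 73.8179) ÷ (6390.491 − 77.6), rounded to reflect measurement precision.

671.269 − 73.8179 = 597.4511, limited to 3 d.p. → 6 s.f.; 6390.491 − 77.6 = 6312.891, limited to 1 d.p. → 5 s.f.
Carrying full precision, 597.4511 ÷ 6312.891 = 0.0946398567629…; keep min(6, 5) = 5 s.f.
Rounded to 5 significant figures: 0.094640.

0.094640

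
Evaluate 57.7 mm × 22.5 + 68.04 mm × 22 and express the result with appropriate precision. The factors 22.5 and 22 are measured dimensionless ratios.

57.7 × 22.5 = 1298.25 → 1.30 × 10^3 mm (3 s.f., last digit at the 10^1 place).
68.04 × 22 = 1496.88 → 1.5 × 10^3 mm (2 s.f., last digit at the 10^2 place).
Sum: 2795.13 mm; keep the coarser place, 10^2.
Result: 2.8 × 10^3 mm.

2.8 × 10^3 mm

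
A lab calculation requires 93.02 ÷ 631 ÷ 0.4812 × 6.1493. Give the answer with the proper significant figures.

1.88

93.02 ÷ 631 ÷ 0.4812 × 6.1493 = 1.88385311813…
Multiplication/division keeps the fewest significant figures: 93.02 → 4 s.f., 631 → 3 s.f., 0.4812 → 4 s.f., 6.1493 → 5 s.f.; limit is 3.
Rounded to 3 significant figures: 1.88.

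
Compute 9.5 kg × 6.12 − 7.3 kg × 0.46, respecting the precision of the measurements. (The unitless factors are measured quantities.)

9.5 × 6.12 = 58.14 → 58 kg (2 s.f., last digit at the 10^0 place).
7.3 × 0.46 = 3.358 → 3.4 kg (2 s.f., last digit at the 10^-1 place).
Difference: 54.782 kg; keep the coarser place, 10^0.
Result: 55 kg.

55 kg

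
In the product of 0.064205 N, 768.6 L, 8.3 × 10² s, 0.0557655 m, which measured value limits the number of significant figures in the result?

8.3 × 10² s

0.064205 N → 5 s.f.; 768.6 L → 4 s.f.; 8.3 × 10² s → 2 s.f.; 0.0557655 m → 6 s.f.
The fewest is 2 significant figures, from 8.3 × 10² s.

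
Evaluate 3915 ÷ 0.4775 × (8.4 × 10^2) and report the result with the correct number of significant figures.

3915 ÷ 0.4775 × (8.4 × 10^2) = 6887120.41885…
Multiplication/division keeps the fewest significant figures: 3915 → 4 s.f., 0.4775 → 4 s.f., 8.4 × 10^2 → 2 s.f.; limit is 2.
Rounded to 2 significant figures: 6.9 × 10^6.

6.9 × 10^6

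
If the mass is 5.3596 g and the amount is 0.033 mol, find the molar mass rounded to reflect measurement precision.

1.6 × 10^2 g/mol

molar mass = 5.3596 g ÷ 0.033 mol = 162.412121212… g/mol.
5.3596 has 5 significant figures; 0.033 has 2.
Division/multiplication keeps the fewest: 2 significant figures.
Rounded: 1.6 × 10^2 g/mol.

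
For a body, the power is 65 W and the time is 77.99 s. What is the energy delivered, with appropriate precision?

5.1 × 10^3 J

energy delivered = 65 W × 77.99 s = 5069.35 J.
65 has 2 significant figures; 77.99 has 4.
Division/multiplication keeps the fewest: 2 significant figures.
Rounded: 5.1 × 10^3 J.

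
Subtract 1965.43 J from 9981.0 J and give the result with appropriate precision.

9981.0 J − 1965.43 J = 8015.57 J.
Addition/subtraction keeps the fewest decimal places: 9981.0 → 1 decimal place, 1965.43 → 2 decimal places; limit is 1.
Rounded to 1 decimal place: 8.0156 × 10^3 J.

8.0156 × 10^3 J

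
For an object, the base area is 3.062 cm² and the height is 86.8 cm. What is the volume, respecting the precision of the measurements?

266 cm³

volume = 3.062 cm² × 86.8 cm = 265.7816 cm³.
3.062 has 4 significant figures; 86.8 has 3.
Division/multiplication keeps the fewest: 3 significant figures.
Rounded: 266 cm³.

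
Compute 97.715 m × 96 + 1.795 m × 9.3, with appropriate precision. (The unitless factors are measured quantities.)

97.715 × 96 = 9380.64 → 9.4 × 10^3 m (2 s.f., last digit at the 10^2 place).
1.795 × 9.3 = 16.6935 → 17 m (2 s.f., last digit at the 10^0 place).
Sum: 9397.3335 m; keep the coarser place, 10^2.
Result: 9.4 × 10^3 m.

9.4 × 10^3 m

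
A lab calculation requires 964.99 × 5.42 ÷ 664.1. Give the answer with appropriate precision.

964.99 × 5.42 ÷ 664.1 = 7.87569010691…
Multiplication/division keeps the fewest significant figures: 964.99 → 5 s.f., 5.42 → 3 s.f., 664.1 → 4 s.f.; limit is 3.
Rounded to 3 significant figures: 7.88.

7.88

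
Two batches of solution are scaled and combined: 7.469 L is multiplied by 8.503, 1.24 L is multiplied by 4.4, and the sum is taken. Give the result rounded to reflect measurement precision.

7.469 × 8.503 = 63.508907 → 63.51 L (4 s.f., last digit at the 10^-2 place).
1.24 × 4.4 = 5.456 → 5.5 L (2 s.f., last digit at the 10^-1 place).
Sum: 68.964907 L; keep the coarser place, 10^-1.
Result: 69.0 L.

69.0 L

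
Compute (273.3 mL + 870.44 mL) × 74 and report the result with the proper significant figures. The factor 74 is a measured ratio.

8.5 × 10⁴ mL

273.3 mL + 870.44 mL = 1143.74 mL; the sum is limited to 1 decimal place (5 s.f.).
Carrying full precision, 1143.74 × 74 = 84636.76 mL; 74 has 2 s.f., so the result keeps min(5, 2) = 2 s.f.
Rounded to 2 significant figures: 8.5 × 10⁴ mL.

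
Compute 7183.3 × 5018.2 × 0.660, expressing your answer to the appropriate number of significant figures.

2.38 × 10^7

7183.3 × 5018.2 × 0.660 = 23791175.7996
Multiplication/division keeps the fewest significant figures: 7183.3 → 5 s.f., 5018.2 → 5 s.f., 0.660 → 3 s.f.; limit is 3.
Rounded to 3 significant figures: 2.38 × 10^7.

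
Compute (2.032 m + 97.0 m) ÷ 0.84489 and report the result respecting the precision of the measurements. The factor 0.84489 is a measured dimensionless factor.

2.032 m + 97.0 m = 99.032 m; the sum is limited to 1 decimal place (3 s.f.).
Carrying full precision, 99.032 ÷ 0.84489 = 117.212891619… m; 0.84489 has 5 s.f., so the result keeps min(3, 5) = 3 s.f.
Rounded to 3 significant figures: 1.17 × 10^2 m.

1.17 × 10^2 m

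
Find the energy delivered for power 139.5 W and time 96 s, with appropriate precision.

energy delivered = 139.5 W × 96 s = 13392 J.
139.5 has 4 significant figures; 96 has 2.
Division/multiplication keeps the fewest: 2 significant figures.
Rounded: 1.3 × 10⁴ J.

1.3 × 10⁴ J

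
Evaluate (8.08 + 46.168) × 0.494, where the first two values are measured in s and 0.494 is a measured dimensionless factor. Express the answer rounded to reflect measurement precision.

8.08 s + 46.168 s = 54.248 s; the sum is limited to 2 decimal places (4 s.f.).
Carrying full precision, 54.248 × 0.494 = 26.798512 s; 0.494 has 3 s.f., so the result keeps min(4, 3) = 3 s.f.
Rounded to 3 significant figures: 26.8 s.

26.8 s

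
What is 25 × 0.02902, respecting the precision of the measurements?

25 × 0.02902 = 0.7255
Multiplication/division keeps the fewest significant figures: 25 → 2 s.f., 0.02902 → 4 s.f.; limit is 2.
Rounded to 2 significant figures: 0.73.

0.73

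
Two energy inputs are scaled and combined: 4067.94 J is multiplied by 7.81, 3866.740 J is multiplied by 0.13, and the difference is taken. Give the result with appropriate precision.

3.13 × 10^4 J

4067.94 × 7.81 = 31770.6114 → 3.18 × 10^4 J (3 s.f., last digit at the 10^2 place).
3866.740 × 0.13 = 502.6762 → 5.0 × 10^2 J (2 s.f., last digit at the 10^1 place).
Difference: 31267.9352 J; keep the coarser place, 10^2.
Result: 3.13 × 10^4 J.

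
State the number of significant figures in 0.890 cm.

0.890: leading zeros are not significant; trailing zeros after a decimal point are significant.

3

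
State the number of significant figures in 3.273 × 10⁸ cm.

3.273 × 10⁸: in scientific notation every digit of the coefficient is significant.

4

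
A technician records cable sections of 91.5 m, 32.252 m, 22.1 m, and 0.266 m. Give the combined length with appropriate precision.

91.5 m + 32.252 m + 22.1 m + 0.266 m = 146.118 m.
Addition/subtraction keeps the fewest decimal places: 91.5 → 1 decimal place, 32.252 → 3 decimal places, 22.1 → 1 decimal place, 0.266 → 3 decimal places; limit is 1.
Rounded to 1 decimal place: 146.1 m.

146.1 m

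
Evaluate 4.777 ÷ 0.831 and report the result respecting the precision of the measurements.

4.777 ÷ 0.831 = 5.74849578821…
Multiplication/division keeps the fewest significant figures: 4.777 → 4 s.f., 0.831 → 3 s.f.; limit is 3.
Rounded to 3 significant figures: 5.75.

5.75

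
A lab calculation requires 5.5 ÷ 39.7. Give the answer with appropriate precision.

5.5 ÷ 39.7 = 0.138539042821…
Multiplication/division keeps the fewest significant figures: 5.5 → 2 s.f., 39.7 → 3 s.f.; limit is 2.
Rounded to 2 significant figures: 1.4 × 10^-1.

1.4 × 10^-1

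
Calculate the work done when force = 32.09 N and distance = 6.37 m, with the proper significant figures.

2.04 × 10² J

work done = 32.09 N × 6.37 m = 204.4133 J.
32.09 has 4 significant figures; 6.37 has 3.
Division/multiplication keeps the fewest: 3 significant figures.
Rounded: 2.04 × 10² J.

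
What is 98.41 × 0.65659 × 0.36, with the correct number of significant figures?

98.41 × 0.65659 × 0.36 = 23.261407884
Multiplication/division keeps the fewest significant figures: 98.41 → 4 s.f., 0.65659 → 5 s.f., 0.36 → 2 s.f.; limit is 2.
Rounded to 2 significant figures: 23.

23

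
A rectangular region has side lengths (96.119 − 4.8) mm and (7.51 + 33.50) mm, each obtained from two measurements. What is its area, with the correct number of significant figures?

3.74 × 10^3 mm²

96.119 − 4.8 = 91.319, limited to 1 d.p. → 3 s.f.; 7.51 + 33.50 = 41.01, limited to 2 d.p. → 4 s.f.
Carrying full precision, 91.319 × 41.01 = 3744.99219; keep min(3, 4) = 3 s.f.
Rounded to 3 significant figures: 3.74 × 10^3 mm².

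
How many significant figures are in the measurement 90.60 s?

4

90.60: trailing zeros after a decimal point are significant; zeros between nonzero digits are significant.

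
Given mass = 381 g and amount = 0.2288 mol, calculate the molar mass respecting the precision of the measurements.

molar mass = 381 g ÷ 0.2288 mol = 1665.20979021… g/mol.
381 has 3 significant figures; 0.2288 has 4.
Division/multiplication keeps the fewest: 3 significant figures.
Rounded: 1.67 × 10³ g/mol.

1.67 × 10³ g/mol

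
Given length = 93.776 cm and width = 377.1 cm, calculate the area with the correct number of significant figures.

area = 93.776 cm × 377.1 cm = 35362.9296 cm².
93.776 has 5 significant figures; 377.1 has 4.
Division/multiplication keeps the fewest: 4 significant figures.
Rounded: 3.536 × 10⁴ cm².

3.536 × 10⁴ cm²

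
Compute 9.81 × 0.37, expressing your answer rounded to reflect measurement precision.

9.81 × 0.37 = 3.6297
Multiplication/division keeps the fewest significant figures: 9.81 → 3 s.f., 0.37 → 2 s.f.; limit is 2.
Rounded to 2 significant figures: 3.6.

3.6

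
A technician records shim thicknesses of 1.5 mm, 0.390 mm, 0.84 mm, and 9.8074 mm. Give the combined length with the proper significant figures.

12.5 mm

1.5 mm + 0.390 mm + 0.84 mm + 9.8074 mm = 12.5374 mm.
Addition/subtraction keeps the fewest decimal places: 1.5 → 1 decimal place, 0.390 → 3 decimal places, 0.84 → 2 decimal places, 9.8074 → 4 decimal places; limit is 1.
Rounded to 1 decimal place: 12.5 mm.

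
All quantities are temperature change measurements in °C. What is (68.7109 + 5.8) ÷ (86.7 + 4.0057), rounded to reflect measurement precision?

8.21 × 10⁻¹

68.7109 + 5.8 = 74.5109, limited to 1 d.p. → 3 s.f.; 86.7 + 4.0057 = 90.7057, limited to 1 d.p. → 3 s.f.
Carrying full precision, 74.5109 ÷ 90.7057 = 0.821457747418…; keep min(3, 3) = 3 s.f.
Rounded to 3 significant figures: 8.21 × 10⁻¹.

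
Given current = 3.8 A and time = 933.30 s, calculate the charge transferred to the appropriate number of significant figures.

charge transferred = 3.8 A × 933.30 s = 3546.54 C.
3.8 has 2 significant figures; 933.30 has 5.
Division/multiplication keeps the fewest: 2 significant figures.
Rounded: 3.5 × 10³ C.

3.5 × 10³ C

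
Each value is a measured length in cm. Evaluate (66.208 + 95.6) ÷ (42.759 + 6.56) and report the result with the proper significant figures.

66.208 + 95.6 = 161.808, limited to 1 d.p. → 4 s.f.; 42.759 + 6.56 = 49.319, limited to 2 d.p. → 4 s.f.
Carrying full precision, 161.808 ÷ 49.319 = 3.2808451104…; keep min(4, 4) = 4 s.f.
Rounded to 4 significant figures: 3.281.

3.281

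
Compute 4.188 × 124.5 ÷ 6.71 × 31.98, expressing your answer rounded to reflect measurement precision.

4.188 × 124.5 ÷ 6.71 × 31.98 = 2485.03187481…
Multiplication/division keeps the fewest significant figures: 4.188 → 4 s.f., 124.5 → 4 s.f., 6.71 → 3 s.f., 31.98 → 4 s.f.; limit is 3.
Rounded to 3 significant figures: 2.49 × 10^3.

2.49 × 10^3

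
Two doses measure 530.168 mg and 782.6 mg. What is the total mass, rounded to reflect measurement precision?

530.168 mg + 782.6 mg = 1312.768 mg.
Addition/subtraction keeps the fewest decimal places: 530.168 → 3 decimal places, 782.6 → 1 decimal place; limit is 1.
Rounded to 1 decimal place: 1312.8 mg.

1312.8 mg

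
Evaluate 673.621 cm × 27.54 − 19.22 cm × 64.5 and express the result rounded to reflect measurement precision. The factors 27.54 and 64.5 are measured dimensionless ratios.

673.621 × 27.54 = 18551.52234 → 1.855 × 10⁴ cm (4 s.f., last digit at the 10^1 place).
19.22 × 64.5 = 1239.69 → 1.24 × 10³ cm (3 s.f., last digit at the 10^1 place).
Difference: 17311.83234 cm; keep the coarser place, 10^1.
Result: 1.731 × 10⁴ cm.

1.731 × 10⁴ cm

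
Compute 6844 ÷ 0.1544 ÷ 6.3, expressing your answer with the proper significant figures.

6844 ÷ 0.1544 ÷ 6.3 = 7035.94045563…
Multiplication/division keeps the fewest significant figures: 6844 → 4 s.f., 0.1544 → 4 s.f., 6.3 → 2 s.f.; limit is 2.
Rounded to 2 significant figures: 7.0 × 10³.

7.0 × 10³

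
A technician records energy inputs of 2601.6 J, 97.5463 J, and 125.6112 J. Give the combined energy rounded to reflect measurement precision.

2601.6 J + 97.5463 J + 125.6112 J = 2824.7575 J.
Addition/subtraction keeps the fewest decimal places: 2601.6 → 1 decimal place, 97.5463 → 4 decimal places, 125.6112 → 4 decimal places; limit is 1.
Rounded to 1 decimal place: 2824.8 J.

2824.8 J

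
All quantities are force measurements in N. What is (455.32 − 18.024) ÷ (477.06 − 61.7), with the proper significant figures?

1.053

455.32 − 18.024 = 437.296, limited to 2 d.p. → 5 s.f.; 477.06 − 61.7 = 415.36, limited to 1 d.p. → 4 s.f.
Carrying full precision, 437.296 ÷ 415.36 = 1.05281201849…; keep min(5, 4) = 4 s.f.
Rounded to 4 significant figures: 1.053.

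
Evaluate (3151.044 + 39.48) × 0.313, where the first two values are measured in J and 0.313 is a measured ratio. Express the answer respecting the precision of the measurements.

999 J

3151.044 J + 39.48 J = 3190.524 J; the sum is limited to 2 decimal places (6 s.f.).
Carrying full precision, 3190.524 × 0.313 = 998.634012 J; 0.313 has 3 s.f., so the result keeps min(6, 3) = 3 s.f.
Rounded to 3 significant figures: 999 J.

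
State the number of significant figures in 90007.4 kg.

6

90007.4: zeros between nonzero digits are significant.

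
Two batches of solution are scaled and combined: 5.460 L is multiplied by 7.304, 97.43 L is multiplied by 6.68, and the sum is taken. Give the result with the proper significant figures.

5.460 × 7.304 = 39.87984 → 39.88 L (4 s.f., last digit at the 10^-2 place).
97.43 × 6.68 = 650.8324 → 651 L (3 s.f., last digit at the 10^0 place).
Sum: 690.71224 L; keep the coarser place, 10^0.
Result: 691 L.

691 L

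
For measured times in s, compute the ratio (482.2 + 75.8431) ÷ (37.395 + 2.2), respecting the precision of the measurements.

482.2 + 75.8431 = 558.0431, limited to 1 d.p. → 4 s.f.; 37.395 + 2.2 = 39.595, limited to 1 d.p. → 3 s.f.
Carrying full precision, 558.0431 ÷ 39.595 = 14.093776992…; keep min(4, 3) = 3 s.f.
Rounded to 3 significant figures: 14.1.

14.1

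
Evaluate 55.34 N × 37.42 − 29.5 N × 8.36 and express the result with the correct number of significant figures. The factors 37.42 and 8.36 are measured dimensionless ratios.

55.34 × 37.42 = 2070.8228 → 2071 N (4 s.f., last digit at the 10^0 place).
29.5 × 8.36 = 246.62 → 2.47 × 10² N (3 s.f., last digit at the 10^0 place).
Difference: 1824.2028 N; keep the coarser place, 10^0.
Result: 1824 N.

1824 N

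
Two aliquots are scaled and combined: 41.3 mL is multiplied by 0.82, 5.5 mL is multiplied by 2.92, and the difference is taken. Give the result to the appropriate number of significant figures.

18 mL

41.3 × 0.82 = 33.866 → 34 mL (2 s.f., last digit at the 10^0 place).
5.5 × 2.92 = 16.06 → 16 mL (2 s.f., last digit at the 10^0 place).
Difference: 17.806 mL; keep the coarser place, 10^0.
Result: 18 mL.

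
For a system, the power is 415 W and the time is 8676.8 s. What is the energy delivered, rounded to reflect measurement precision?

energy delivered = 415 W × 8676.8 s = 3600872 J.
415 has 3 significant figures; 8676.8 has 5.
Division/multiplication keeps the fewest: 3 significant figures.
Rounded: 3.60 × 10^6 J.

3.60 × 10^6 J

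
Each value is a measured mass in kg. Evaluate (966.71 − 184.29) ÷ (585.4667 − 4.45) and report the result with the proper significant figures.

1.3466

966.71 − 184.29 = 782.42, limited to 2 d.p. → 5 s.f.; 585.4667 − 4.45 = 581.0167, limited to 2 d.p. → 5 s.f.
Carrying full precision, 782.42 ÷ 581.0167 = 1.34663943394…; keep min(5, 5) = 5 s.f.
Rounded to 5 significant figures: 1.3466.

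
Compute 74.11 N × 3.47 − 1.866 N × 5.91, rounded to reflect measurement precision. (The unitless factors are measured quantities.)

246 N

74.11 × 3.47 = 257.1617 → 257 N (3 s.f., last digit at the 10^0 place).
1.866 × 5.91 = 11.02806 → 11.0 N (3 s.f., last digit at the 10^-1 place).
Difference: 246.13364 N; keep the coarser place, 10^0.
Result: 246 N.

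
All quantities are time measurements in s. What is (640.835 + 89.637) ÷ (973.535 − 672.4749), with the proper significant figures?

2.42633

640.835 + 89.637 = 730.472, limited to 3 d.p. → 6 s.f.; 973.535 − 672.4749 = 301.0601, limited to 3 d.p. → 6 s.f.
Carrying full precision, 730.472 ÷ 301.0601 = 2.42633281528…; keep min(6, 6) = 6 s.f.
Rounded to 6 significant figures: 2.42633.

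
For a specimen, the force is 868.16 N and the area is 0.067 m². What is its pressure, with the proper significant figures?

pressure = 868.16 N ÷ 0.067 m² = 12957.6119403… Pa.
868.16 has 5 significant figures; 0.067 has 2.
Division/multiplication keeps the fewest: 2 significant figures.
Rounded: 1.3 × 10^4 Pa.

1.3 × 10^4 Pa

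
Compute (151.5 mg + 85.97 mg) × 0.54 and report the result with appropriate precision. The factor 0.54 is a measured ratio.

1.3 × 10^2 mg

151.5 mg + 85.97 mg = 237.47 mg; the sum is limited to 1 decimal place (4 s.f.).
Carrying full precision, 237.47 × 0.54 = 128.2338 mg; 0.54 has 2 s.f., so the result keeps min(4, 2) = 2 s.f.
Rounded to 2 significant figures: 1.3 × 10^2 mg.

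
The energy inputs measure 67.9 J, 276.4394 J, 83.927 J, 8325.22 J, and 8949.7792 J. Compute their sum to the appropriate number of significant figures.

67.9 J + 276.4394 J + 83.927 J + 8325.22 J + 8949.7792 J = 17703.2656 J.
Addition/subtraction keeps the fewest decimal places: 67.9 → 1 decimal place, 276.4394 → 4 decimal places, 83.927 → 3 decimal places, 8325.22 → 2 decimal places, 8949.7792 → 4 decimal places; limit is 1.
Rounded to 1 decimal place: 17703.3 J.

17703.3 J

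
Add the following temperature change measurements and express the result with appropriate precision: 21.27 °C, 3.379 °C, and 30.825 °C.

21.27 °C + 3.379 °C + 30.825 °C = 55.474 °C.
Addition/subtraction keeps the fewest decimal places: 21.27 → 2 decimal places, 3.379 → 3 decimal places, 30.825 → 3 decimal places; limit is 2.
Rounded to 2 decimal places: 55.47 °C.

55.47 °C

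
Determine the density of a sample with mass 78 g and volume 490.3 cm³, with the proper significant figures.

0.16 g/cm³

density = 78 g ÷ 490.3 cm³ = 0.15908627371… g/cm³.
78 has 2 significant figures; 490.3 has 4.
Division/multiplication keeps the fewest: 2 significant figures.
Rounded: 0.16 g/cm³.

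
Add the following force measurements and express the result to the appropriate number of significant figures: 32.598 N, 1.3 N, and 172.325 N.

32.598 N + 1.3 N + 172.325 N = 206.223 N.
Addition/subtraction keeps the fewest decimal places: 32.598 → 3 decimal places, 1.3 → 1 decimal place, 172.325 → 3 decimal places; limit is 1.
Rounded to 1 decimal place: 206.2 N.

206.2 N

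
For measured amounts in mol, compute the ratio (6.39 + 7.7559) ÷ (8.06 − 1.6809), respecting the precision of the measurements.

2.22

6.39 + 7.7559 = 14.1459, limited to 2 d.p. → 4 s.f.; 8.06 − 1.6809 = 6.3791, limited to 2 d.p. → 3 s.f.
Carrying full precision, 14.1459 ÷ 6.3791 = 2.21753852424…; keep min(4, 3) = 3 s.f.
Rounded to 3 significant figures: 2.22.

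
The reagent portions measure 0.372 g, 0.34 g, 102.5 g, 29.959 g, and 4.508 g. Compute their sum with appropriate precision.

137.7 g

0.372 g + 0.34 g + 102.5 g + 29.959 g + 4.508 g = 137.679 g.
Addition/subtraction keeps the fewest decimal places: 0.372 → 3 decimal places, 0.34 → 2 decimal places, 102.5 → 1 decimal place, 29.959 → 3 decimal places, 4.508 → 3 decimal places; limit is 1.
Rounded to 1 decimal place: 137.7 g.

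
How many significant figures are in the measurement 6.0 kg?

6.0: trailing zeros after a decimal point are significant.

2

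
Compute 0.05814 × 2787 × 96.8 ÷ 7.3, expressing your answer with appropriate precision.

0.05814 × 2787 × 96.8 ÷ 7.3 = 2148.64414027…
Multiplication/division keeps the fewest significant figures: 0.05814 → 4 s.f., 2787 → 4 s.f., 96.8 → 3 s.f., 7.3 → 2 s.f.; limit is 2.
Rounded to 2 significant figures: 2.1 × 10^3.

2.1 × 10^3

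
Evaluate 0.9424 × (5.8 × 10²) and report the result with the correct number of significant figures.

0.9424 × (5.8 × 10²) = 546.592
Multiplication/division keeps the fewest significant figures: 0.9424 → 4 s.f., 5.8 × 10² → 2 s.f.; limit is 2.
Rounded to 2 significant figures: 5.5 × 10².

5.5 × 10²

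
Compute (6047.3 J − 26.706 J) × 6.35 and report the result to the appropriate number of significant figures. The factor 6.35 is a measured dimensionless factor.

6047.3 J − 26.706 J = 6020.594 J; the difference is limited to 1 decimal place (5 s.f.).
Carrying full precision, 6020.594 × 6.35 = 38230.7719 J; 6.35 has 3 s.f., so the result keeps min(5, 3) = 3 s.f.
Rounded to 3 significant figures: 3.82 × 10⁴ J.

3.82 × 10⁴ J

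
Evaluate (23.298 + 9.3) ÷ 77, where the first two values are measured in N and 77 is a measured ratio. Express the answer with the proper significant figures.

0.42 N

23.298 N + 9.3 N = 32.598 N; the sum is limited to 1 decimal place (3 s.f.).
Carrying full precision, 32.598 ÷ 77 = 0.423350649351… N; 77 has 2 s.f., so the result keeps min(3, 2) = 2 s.f.
Rounded to 2 significant figures: 0.42 N.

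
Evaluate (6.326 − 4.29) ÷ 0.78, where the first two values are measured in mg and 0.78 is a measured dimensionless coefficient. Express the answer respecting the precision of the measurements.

6.326 mg − 4.29 mg = 2.036 mg; the difference is limited to 2 decimal places (3 s.f.).
Carrying full precision, 2.036 ÷ 0.78 = 2.61025641026… mg; 0.78 has 2 s.f., so the result keeps min(3, 2) = 2 s.f.
Rounded to 2 significant figures: 2.6 mg.

2.6 mg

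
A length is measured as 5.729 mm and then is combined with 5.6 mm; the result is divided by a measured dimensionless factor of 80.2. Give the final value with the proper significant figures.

0.141 mm

5.729 mm + 5.6 mm = 11.329 mm; the sum is limited to 1 decimal place (3 s.f.).
Carrying full precision, 11.329 ÷ 80.2 = 0.141259351621… mm; 80.2 has 3 s.f., so the result keeps min(3, 3) = 3 s.f.
Rounded to 3 significant figures: 0.141 mm.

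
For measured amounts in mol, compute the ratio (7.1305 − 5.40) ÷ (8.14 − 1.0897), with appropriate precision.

7.1305 − 5.40 = 1.7305, limited to 2 d.p. → 3 s.f.; 8.14 − 1.0897 = 7.0503, limited to 2 d.p. → 3 s.f.
Carrying full precision, 1.7305 ÷ 7.0503 = 0.245450548204…; keep min(3, 3) = 3 s.f.
Rounded to 3 significant figures: 0.245.

0.245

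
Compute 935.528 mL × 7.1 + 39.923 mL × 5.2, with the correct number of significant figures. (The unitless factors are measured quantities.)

6.8 × 10^3 mL

935.528 × 7.1 = 6642.2488 → 6.6 × 10^3 mL (2 s.f., last digit at the 10^2 place).
39.923 × 5.2 = 207.5996 → 2.1 × 10^2 mL (2 s.f., last digit at the 10^1 place).
Sum: 6849.8484 mL; keep the coarser place, 10^2.
Result: 6.8 × 10^3 mL.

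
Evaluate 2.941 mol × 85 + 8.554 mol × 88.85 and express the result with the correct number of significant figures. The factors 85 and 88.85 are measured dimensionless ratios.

1.01 × 10^3 mol

2.941 × 85 = 249.985 → 2.5 × 10^2 mol (2 s.f., last digit at the 10^1 place).
8.554 × 88.85 = 760.0229 → 760.0 mol (4 s.f., last digit at the 10^-1 place).
Sum: 1010.0079 mol; keep the coarser place, 10^1.
Result: 1.01 × 10^3 mol.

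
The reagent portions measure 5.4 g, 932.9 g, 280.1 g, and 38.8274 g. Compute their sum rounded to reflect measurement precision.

1257.2 g

5.4 g + 932.9 g + 280.1 g + 38.8274 g = 1257.2274 g.
Addition/subtraction keeps the fewest decimal places: 5.4 → 1 decimal place, 932.9 → 1 decimal place, 280.1 → 1 decimal place, 38.8274 → 4 decimal places; limit is 1.
Rounded to 1 decimal place: 1257.2 g.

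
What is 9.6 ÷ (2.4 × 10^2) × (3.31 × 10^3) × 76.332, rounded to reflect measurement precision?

1.0 × 10^4

9.6 ÷ (2.4 × 10^2) × (3.31 × 10^3) × 76.332 = 10106.3568
Multiplication/division keeps the fewest significant figures: 9.6 → 2 s.f., 2.4 × 10^2 → 2 s.f., 3.31 × 10^3 → 3 s.f., 76.332 → 5 s.f.; limit is 2.
Rounded to 2 significant figures: 1.0 × 10^4.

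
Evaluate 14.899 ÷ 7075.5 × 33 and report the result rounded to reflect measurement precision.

0.069

14.899 ÷ 7075.5 × 33 = 0.0694886580454…
Multiplication/division keeps the fewest significant figures: 14.899 → 5 s.f., 7075.5 → 5 s.f., 33 → 2 s.f.; limit is 2.
Rounded to 2 significant figures: 0.069.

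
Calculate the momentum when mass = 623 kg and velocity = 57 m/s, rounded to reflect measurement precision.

momentum = 623 kg × 57 m/s = 35511 kg·m/s.
623 has 3 significant figures; 57 has 2.
Division/multiplication keeps the fewest: 2 significant figures.
Rounded: 3.6 × 10⁴ kg·m/s.

3.6 × 10⁴ kg·m/s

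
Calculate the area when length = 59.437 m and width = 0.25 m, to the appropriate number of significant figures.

15 m²

area = 59.437 m × 0.25 m = 14.85925 m².
59.437 has 5 significant figures; 0.25 has 2.
Division/multiplication keeps the fewest: 2 significant figures.
Rounded: 15 m².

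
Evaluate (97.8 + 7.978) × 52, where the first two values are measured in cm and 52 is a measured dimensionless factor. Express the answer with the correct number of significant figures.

5.5 × 10^3 cm

97.8 cm + 7.978 cm = 105.778 cm; the sum is limited to 1 decimal place (4 s.f.).
Carrying full precision, 105.778 × 52 = 5500.456 cm; 52 has 2 s.f., so the result keeps min(4, 2) = 2 s.f.
Rounded to 2 significant figures: 5.5 × 10^3 cm.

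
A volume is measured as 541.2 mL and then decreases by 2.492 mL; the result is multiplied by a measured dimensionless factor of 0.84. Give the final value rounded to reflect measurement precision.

4.5 × 10² mL

541.2 mL − 2.492 mL = 538.708 mL; the difference is limited to 1 decimal place (4 s.f.).
Carrying full precision, 538.708 × 0.84 = 452.51472 mL; 0.84 has 2 s.f., so the result keeps min(4, 2) = 2 s.f.
Rounded to 2 significant figures: 4.5 × 10² mL.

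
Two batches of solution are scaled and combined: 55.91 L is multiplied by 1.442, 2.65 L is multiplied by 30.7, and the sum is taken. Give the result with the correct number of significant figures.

55.91 × 1.442 = 80.62222 → 80.62 L (4 s.f., last digit at the 10^-2 place).
2.65 × 30.7 = 81.355 → 81.4 L (3 s.f., last digit at the 10^-1 place).
Sum: 161.97722 L; keep the coarser place, 10^-1.
Result: 162.0 L.

162.0 L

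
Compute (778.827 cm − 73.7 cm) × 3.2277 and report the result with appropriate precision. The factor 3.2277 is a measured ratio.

778.827 cm − 73.7 cm = 705.127 cm; the difference is limited to 1 decimal place (4 s.f.).
Carrying full precision, 705.127 × 3.2277 = 2275.9384179 cm; 3.2277 has 5 s.f., so the result keeps min(4, 5) = 4 s.f.
Rounded to 4 significant figures: 2276 cm.

2276 cm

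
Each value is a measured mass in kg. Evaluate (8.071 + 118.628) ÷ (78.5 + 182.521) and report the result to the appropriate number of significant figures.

8.071 + 118.628 = 126.699, limited to 3 d.p. → 6 s.f.; 78.5 + 182.521 = 261.021, limited to 1 d.p. → 4 s.f.
Carrying full precision, 126.699 ÷ 261.021 = 0.48539772662…; keep min(6, 4) = 4 s.f.
Rounded to 4 significant figures: 0.4854.

0.4854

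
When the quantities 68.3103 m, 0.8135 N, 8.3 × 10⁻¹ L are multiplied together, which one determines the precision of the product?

68.3103 m → 6 s.f.; 0.8135 N → 4 s.f.; 8.3 × 10⁻¹ L → 2 s.f.
The fewest is 2 significant figures, from 8.3 × 10⁻¹ L.

8.3 × 10⁻¹ L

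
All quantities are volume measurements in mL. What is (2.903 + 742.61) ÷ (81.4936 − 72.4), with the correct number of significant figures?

82

2.903 + 742.61 = 745.513, limited to 2 d.p. → 5 s.f.; 81.4936 − 72.4 = 9.0936, limited to 1 d.p. → 2 s.f.
Carrying full precision, 745.513 ÷ 9.0936 = 81.9821632797…; keep min(5, 2) = 2 s.f.
Rounded to 2 significant figures: 82.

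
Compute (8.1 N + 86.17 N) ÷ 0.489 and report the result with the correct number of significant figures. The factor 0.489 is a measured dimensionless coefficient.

8.1 N + 86.17 N = 94.27 N; the sum is limited to 1 decimal place (3 s.f.).
Carrying full precision, 94.27 ÷ 0.489 = 192.781186094… N; 0.489 has 3 s.f., so the result keeps min(3, 3) = 3 s.f.
Rounded to 3 significant figures: 193 N.

193 N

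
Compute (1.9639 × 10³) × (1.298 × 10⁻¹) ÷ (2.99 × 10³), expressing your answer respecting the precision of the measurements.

(1.9639 × 10³) × (1.298 × 10⁻¹) ÷ (2.99 × 10³) = 0.0852555919732…
Multiplication/division keeps the fewest significant figures: 1.9639 × 10³ → 5 s.f., 1.298 × 10⁻¹ → 4 s.f., 2.99 × 10³ → 3 s.f.; limit is 3.
Rounded to 3 significant figures: 8.53 × 10⁻².

8.53 × 10⁻²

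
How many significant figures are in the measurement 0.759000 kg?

0.759000: leading zeros are not significant; trailing zeros after a decimal point are significant.

6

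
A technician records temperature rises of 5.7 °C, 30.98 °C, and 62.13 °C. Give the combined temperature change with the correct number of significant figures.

98.8 °C

5.7 °C + 30.98 °C + 62.13 °C = 98.81 °C.
Addition/subtraction keeps the fewest decimal places: 5.7 → 1 decimal place, 30.98 → 2 decimal places, 62.13 → 2 decimal places; limit is 1.
Rounded to 1 decimal place: 98.8 °C.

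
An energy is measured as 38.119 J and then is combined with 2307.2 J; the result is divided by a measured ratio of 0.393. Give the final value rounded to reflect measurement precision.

5.97 × 10^3 J

38.119 J + 2307.2 J = 2345.319 J; the sum is limited to 1 decimal place (5 s.f.).
Carrying full precision, 2345.319 ÷ 0.393 = 5967.73282443… J; 0.393 has 3 s.f., so the result keeps min(5, 3) = 3 s.f.
Rounded to 3 significant figures: 5.97 × 10^3 J.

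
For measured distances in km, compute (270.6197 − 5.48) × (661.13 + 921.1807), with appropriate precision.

270.6197 − 5.48 = 265.1397, limited to 2 d.p. → 5 s.f.; 661.13 + 921.1807 = 1582.3107, limited to 2 d.p. → 6 s.f.
Carrying full precision, 265.1397 × 1582.3107 = 419533.384305…; keep min(5, 6) = 5 s.f.
Rounded to 5 significant figures: 4.1953 × 10^5 km².

4.1953 × 10^5 km²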